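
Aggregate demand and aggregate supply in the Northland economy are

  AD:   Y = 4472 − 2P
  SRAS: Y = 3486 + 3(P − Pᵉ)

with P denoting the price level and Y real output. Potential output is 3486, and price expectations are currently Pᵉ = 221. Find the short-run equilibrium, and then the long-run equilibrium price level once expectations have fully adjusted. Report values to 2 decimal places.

Short run: with Pᵉ = 221, SRAS is Y = 2823 + 3P. Setting AD = SRAS gives 1649 = 5P, so P = 329.80 and Y = 4472 − 2P = 3812.40.
Output 3812.40 is above potential 3486, so over time expected prices rise and SRAS shifts left until Y returns to 3486.
Long run: Y = 3486 on the AD curve gives 3486 = 4472 − 2P, so P = 493.00.

Short run: P = 329.80, Y = 3812.40. Long run: P = 493.00.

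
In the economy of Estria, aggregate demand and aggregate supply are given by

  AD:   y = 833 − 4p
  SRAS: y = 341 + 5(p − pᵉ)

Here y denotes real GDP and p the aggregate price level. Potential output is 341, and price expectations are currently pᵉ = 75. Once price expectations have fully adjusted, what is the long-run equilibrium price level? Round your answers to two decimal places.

Long-run p = 123.00

Short run: with pᵉ = 75, SRAS is y = 5p − 34. Setting AD = SRAS gives 867 = 9p, so p = 96.33 and y = 833 − 4p = 447.67.
Output 447.67 is above potential 341, so over time expected prices rise and SRAS shifts left until y returns to 341.
Long run: y = 341 on the AD curve gives 341 = 833 − 4p, so p = 123.00.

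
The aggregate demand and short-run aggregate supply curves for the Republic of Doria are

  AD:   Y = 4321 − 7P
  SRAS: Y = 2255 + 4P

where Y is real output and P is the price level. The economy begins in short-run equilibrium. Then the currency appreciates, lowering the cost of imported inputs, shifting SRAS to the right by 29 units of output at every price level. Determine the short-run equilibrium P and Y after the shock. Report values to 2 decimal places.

P = 185.18, Y = 3024.73

This is a positive supply shock: SRAS shifts right.
New SRAS: Y = 2284 + 4P.
Set AD = SRAS: 4321 − 7P = 2284 + 4P, so 2037 = 11P and P = 185.18.
Substituting into AD, Y = 3024.73.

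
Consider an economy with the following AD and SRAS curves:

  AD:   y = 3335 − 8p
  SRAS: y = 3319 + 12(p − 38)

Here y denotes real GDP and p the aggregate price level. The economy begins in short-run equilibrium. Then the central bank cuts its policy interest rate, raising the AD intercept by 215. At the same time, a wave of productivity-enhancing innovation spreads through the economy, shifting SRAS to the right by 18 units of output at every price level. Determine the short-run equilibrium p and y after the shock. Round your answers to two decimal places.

p = 33.45, y = 3282.40

After both shocks: AD is y = 3550 − 8p and SRAS is y = 2881 + 12p.
Setting them equal: 669 = 20p, so p = 33.45.
Substituting into AD, y = 3282.40.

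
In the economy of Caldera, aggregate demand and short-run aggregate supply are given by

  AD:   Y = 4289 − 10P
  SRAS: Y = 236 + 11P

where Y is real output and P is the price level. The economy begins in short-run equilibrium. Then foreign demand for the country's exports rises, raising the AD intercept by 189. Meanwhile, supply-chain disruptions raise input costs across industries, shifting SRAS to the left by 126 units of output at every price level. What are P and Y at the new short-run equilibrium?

After both shocks: AD is Y = 4478 − 10P and SRAS is Y = 110 + 11P.
Setting them equal: 4368 = 21P, so P = 208.
Y = 4478 − 10·208 = 2398.

P = 208, Y = 2398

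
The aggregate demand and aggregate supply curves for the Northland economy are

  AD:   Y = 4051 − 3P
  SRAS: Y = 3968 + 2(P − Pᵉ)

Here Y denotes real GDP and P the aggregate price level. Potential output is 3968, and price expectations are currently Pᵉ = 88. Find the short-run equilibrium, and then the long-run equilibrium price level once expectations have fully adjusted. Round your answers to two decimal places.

Short run: with Pᵉ = 88, SRAS is Y = 3792 + 2P. Setting AD = SRAS gives 259 = 5P, so P = 51.80 and Y = 4051 − 3P = 3895.60.
Output 3895.60 is below potential 3968, so over time expected prices fall and SRAS shifts right until Y returns to 3968.
Long run: Y = 3968 on the AD curve gives 3968 = 4051 − 3P, so P = 27.67.

Short run: P = 51.80, Y = 3895.60. Long run: P = 27.67.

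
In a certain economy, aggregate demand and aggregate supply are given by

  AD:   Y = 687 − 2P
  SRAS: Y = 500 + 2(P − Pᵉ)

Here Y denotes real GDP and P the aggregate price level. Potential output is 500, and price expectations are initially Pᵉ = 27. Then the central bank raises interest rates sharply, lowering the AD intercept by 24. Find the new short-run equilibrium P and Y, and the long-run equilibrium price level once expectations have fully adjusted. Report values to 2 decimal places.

AD shifts left: new AD is Y = 663 − 2P. With Pᵉ = 27, SRAS is Y = 446 + 2P.
Short run: 663 − 2P = 446 + 2P gives 217 = 4P, so P = 54.25 and Y = 663 − 2P = 554.50.
Y = 554.50 is above potential 500; expectations adjust and SRAS shifts left until Y = 500.
Long run: on the new AD curve, 500 = 663 − 2P gives P = 81.50.

Short run: P = 54.25, Y = 554.50. Long run: P = 81.50.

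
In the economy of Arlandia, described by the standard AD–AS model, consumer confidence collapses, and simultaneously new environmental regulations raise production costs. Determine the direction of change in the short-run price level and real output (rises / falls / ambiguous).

Price level: ambiguous; output: falls

The first event is a negative demand shock: AD shifts left, which by itself pushes P down and Y down.
The second is an adverse supply shock: SRAS shifts left, which by itself pushes P up and Y down.
The two shocks push P in opposite directions, so the effect on P is ambiguous. Both shocks push Y down, so Y falls.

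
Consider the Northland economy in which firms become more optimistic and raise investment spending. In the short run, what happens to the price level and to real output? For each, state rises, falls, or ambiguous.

This is a positive demand shock: AD shifts right.
Moving along the upward-sloping SRAS curve, P rises and Y rises.

Price level: rises; output: rises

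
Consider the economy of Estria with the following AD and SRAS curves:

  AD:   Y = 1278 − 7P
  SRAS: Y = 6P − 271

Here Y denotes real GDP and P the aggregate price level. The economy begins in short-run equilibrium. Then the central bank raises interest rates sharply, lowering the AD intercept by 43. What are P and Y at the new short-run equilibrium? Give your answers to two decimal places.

P = 115.85, Y = 424.08

This is a negative demand shock: AD shifts left.
New AD: Y = 1235 − 7P.
Set AD = SRAS: 1235 − 7P = 6P − 271, so 1506 = 13P and P = 115.85.
Substituting into AD, Y = 424.08.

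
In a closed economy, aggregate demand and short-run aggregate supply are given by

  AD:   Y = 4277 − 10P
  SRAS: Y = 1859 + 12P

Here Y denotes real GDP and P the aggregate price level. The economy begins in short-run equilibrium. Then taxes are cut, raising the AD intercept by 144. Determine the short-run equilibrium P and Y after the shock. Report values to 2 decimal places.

P = 116.45, Y = 3256.45

This is a positive demand shock: AD shifts right.
New AD: Y = 4421 − 10P.
Set AD = SRAS: 4421 − 10P = 1859 + 12P, so 2562 = 22P and P = 116.45.
Substituting into AD, Y = 3256.45.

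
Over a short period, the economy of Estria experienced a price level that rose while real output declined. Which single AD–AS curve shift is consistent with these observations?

SRAS shifted left

P rose and Y fell. An AD shift moves P and Y in the same direction; an SRAS shift moves them in opposite directions.
Here P and Y moved in opposite directions, so the SRAS curve shifted.
Since Y fell, SRAS shifted left.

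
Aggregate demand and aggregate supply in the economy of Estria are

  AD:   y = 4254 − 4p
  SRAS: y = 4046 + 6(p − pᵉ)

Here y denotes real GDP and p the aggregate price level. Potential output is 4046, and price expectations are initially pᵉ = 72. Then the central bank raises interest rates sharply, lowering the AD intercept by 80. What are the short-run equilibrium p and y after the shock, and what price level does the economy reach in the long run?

AD shifts left: new AD is y = 4174 − 4p. With pᵉ = 72, SRAS is y = 3614 + 6p.
Short run: 4174 − 4p = 3614 + 6p gives 560 = 10p, so p = 56 and y = 4174 − 4·56 = 3950.
y = 3950 is below potential 4046; expectations adjust and SRAS shifts right until y = 4046.
Long run: on the new AD curve, 4046 = 4174 − 4p gives p = 32.

Short run: p = 56, y = 3950. Long run: p = 32.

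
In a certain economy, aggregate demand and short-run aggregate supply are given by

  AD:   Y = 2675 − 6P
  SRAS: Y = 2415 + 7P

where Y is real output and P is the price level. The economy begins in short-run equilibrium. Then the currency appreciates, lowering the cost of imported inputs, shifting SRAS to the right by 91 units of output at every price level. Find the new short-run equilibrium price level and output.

This is a positive supply shock: SRAS shifts right.
New SRAS: Y = 2506 + 7P.
Set AD = SRAS: 2675 − 6P = 2506 + 7P, so 169 = 13P and P = 13.
Y = 2675 − 6·13 = 2597.

P = 13, Y = 2597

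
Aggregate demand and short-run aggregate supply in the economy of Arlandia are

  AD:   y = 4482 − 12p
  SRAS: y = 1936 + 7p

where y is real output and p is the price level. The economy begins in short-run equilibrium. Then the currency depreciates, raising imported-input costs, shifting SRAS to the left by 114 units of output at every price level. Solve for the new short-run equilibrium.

This is a negative supply shock: SRAS shifts left.
New SRAS: y = 1822 + 7p.
Set AD = SRAS: 4482 − 12p = 1822 + 7p, so 2660 = 19p and p = 140.
y = 4482 − 12·140 = 2802.

p = 140, y = 2802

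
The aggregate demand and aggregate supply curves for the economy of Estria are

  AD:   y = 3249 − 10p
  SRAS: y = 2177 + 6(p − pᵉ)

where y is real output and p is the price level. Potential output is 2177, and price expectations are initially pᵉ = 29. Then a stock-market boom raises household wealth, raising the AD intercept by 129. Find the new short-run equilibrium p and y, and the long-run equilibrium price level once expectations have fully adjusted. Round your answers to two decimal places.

AD shifts right: new AD is y = 3378 − 10p. With pᵉ = 29, SRAS is y = 2003 + 6p.
Short run: 3378 − 10p = 2003 + 6p gives 1375 = 16p, so p = 85.94 and y = 3378 − 10p = 2518.63.
y = 2518.63 is above potential 2177; expectations adjust and SRAS shifts left until y = 2177.
Long run: on the new AD curve, 2177 = 3378 − 10p gives p = 120.10.

Short run: p = 85.94, y = 2518.63. Long run: p = 120.10.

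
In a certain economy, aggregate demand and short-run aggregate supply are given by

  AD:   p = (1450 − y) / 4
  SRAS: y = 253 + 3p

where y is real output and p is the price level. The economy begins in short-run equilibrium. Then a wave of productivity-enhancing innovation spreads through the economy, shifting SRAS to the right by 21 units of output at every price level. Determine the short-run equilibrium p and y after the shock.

This is a positive supply shock: SRAS shifts right.
New SRAS: y = 274 + 3p.
Set AD = SRAS: 1450 − 4p = 274 + 3p, so 1176 = 7p and p = 168.
y = 1450 − 4·168 = 778.

p = 168, y = 778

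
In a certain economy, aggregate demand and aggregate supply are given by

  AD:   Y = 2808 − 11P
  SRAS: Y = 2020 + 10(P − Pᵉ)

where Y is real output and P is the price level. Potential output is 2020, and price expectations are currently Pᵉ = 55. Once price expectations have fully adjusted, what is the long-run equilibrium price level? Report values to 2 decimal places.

Short run: with Pᵉ = 55, SRAS is Y = 1470 + 10P. Setting AD = SRAS gives 1338 = 21P, so P = 63.71 and Y = 2808 − 11P = 2107.14.
Output 2107.14 is above potential 2020, so over time expected prices rise and SRAS shifts left until Y returns to 2020.
Long run: Y = 2020 on the AD curve gives 2020 = 2808 − 11P, so P = 71.64.

Long-run P = 71.64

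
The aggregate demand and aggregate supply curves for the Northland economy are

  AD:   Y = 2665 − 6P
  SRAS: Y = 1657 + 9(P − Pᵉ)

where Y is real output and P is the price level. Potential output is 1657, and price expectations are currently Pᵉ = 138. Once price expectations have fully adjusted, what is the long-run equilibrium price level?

Long-run P = 168

Short run: with Pᵉ = 138, SRAS is Y = 415 + 9P. Setting AD = SRAS gives 2250 = 15P, so P = 150 and Y = 2665 − 6·150 = 1765.
Output 1765 is above potential 1657, so over time expected prices rise and SRAS shifts left until Y returns to 1657.
Long run: Y = 1657 on the AD curve gives 1657 = 2665 − 6P, so P = 168.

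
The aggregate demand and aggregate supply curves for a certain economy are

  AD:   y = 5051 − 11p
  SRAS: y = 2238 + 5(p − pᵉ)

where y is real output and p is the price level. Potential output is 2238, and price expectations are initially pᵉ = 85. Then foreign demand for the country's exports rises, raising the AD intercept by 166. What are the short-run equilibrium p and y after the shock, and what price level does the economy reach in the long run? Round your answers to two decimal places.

Short run: p = 212.75, y = 2876.75. Long run: p = 270.82.

AD shifts right: new AD is y = 5217 − 11p. With pᵉ = 85, SRAS is y = 1813 + 5p.
Short run: 5217 − 11p = 1813 + 5p gives 3404 = 16p, so p = 212.75 and y = 5217 − 11p = 2876.75.
y = 2876.75 is above potential 2238; expectations adjust and SRAS shifts left until y = 2238.
Long run: on the new AD curve, 2238 = 5217 − 11p gives p = 270.82.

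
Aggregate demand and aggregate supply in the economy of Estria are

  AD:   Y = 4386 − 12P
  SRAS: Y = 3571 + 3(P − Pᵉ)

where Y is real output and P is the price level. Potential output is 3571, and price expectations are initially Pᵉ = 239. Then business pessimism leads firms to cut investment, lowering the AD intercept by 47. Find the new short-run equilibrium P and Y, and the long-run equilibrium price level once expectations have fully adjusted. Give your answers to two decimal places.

AD shifts left: new AD is Y = 4339 − 12P. With Pᵉ = 239, SRAS is Y = 2854 + 3P.
Short run: 4339 − 12P = 2854 + 3P gives 1485 = 15P, so P = 99.00 and Y = 4339 − 12P = 3151.00.
Y = 3151.00 is below potential 3571; expectations adjust and SRAS shifts right until Y = 3571.
Long run: on the new AD curve, 3571 = 4339 − 12P gives P = 64.00.

Short run: P = 99.00, Y = 3151.00. Long run: P = 64.00.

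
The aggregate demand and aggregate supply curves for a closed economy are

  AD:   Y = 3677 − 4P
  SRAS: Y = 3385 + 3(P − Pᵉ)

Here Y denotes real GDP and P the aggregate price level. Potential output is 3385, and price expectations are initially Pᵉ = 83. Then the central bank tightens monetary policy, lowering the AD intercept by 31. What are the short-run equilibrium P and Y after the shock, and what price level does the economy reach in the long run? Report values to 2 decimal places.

AD shifts left: new AD is Y = 3646 − 4P. With Pᵉ = 83, SRAS is Y = 3136 + 3P.
Short run: 3646 − 4P = 3136 + 3P gives 510 = 7P, so P = 72.86 and Y = 3646 − 4P = 3354.57.
Y = 3354.57 is below potential 3385; expectations adjust and SRAS shifts right until Y = 3385.
Long run: on the new AD curve, 3385 = 3646 − 4P gives P = 65.25.

Short run: P = 72.86, Y = 3354.57. Long run: P = 65.25.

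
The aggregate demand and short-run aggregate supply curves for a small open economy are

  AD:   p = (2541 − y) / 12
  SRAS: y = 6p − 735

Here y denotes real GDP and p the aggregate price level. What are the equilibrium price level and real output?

Rearrange AD to y = 2541 − 12p.
Set AD = SRAS: 2541 − 12p = 6p − 735, so 3276 = 18p and p = 182.
Then y = 2541 − 12·182 = 357.

p = 182, y = 357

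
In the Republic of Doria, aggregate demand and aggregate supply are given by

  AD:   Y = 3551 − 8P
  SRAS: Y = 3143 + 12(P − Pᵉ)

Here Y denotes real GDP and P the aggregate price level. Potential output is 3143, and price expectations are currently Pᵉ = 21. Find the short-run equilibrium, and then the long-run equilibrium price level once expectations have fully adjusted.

Short run: with Pᵉ = 21, SRAS is Y = 2891 + 12P. Setting AD = SRAS gives 660 = 20P, so P = 33 and Y = 3551 − 8·33 = 3287.
Output 3287 is above potential 3143, so over time expected prices rise and SRAS shifts left until Y returns to 3143.
Long run: Y = 3143 on the AD curve gives 3143 = 3551 − 8P, so P = 51.

Short run: P = 33, Y = 3287. Long run: P = 51.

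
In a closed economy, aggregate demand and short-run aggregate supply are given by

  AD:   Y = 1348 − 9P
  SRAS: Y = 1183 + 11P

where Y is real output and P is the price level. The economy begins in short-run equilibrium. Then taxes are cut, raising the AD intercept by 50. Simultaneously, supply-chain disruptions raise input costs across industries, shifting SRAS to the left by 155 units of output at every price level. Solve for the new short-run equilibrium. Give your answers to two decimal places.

After both shocks: AD is Y = 1398 − 9P and SRAS is Y = 1028 + 11P.
Setting them equal: 370 = 20P, so P = 18.50.
Substituting into AD, Y = 1231.50.

P = 18.50, Y = 1231.50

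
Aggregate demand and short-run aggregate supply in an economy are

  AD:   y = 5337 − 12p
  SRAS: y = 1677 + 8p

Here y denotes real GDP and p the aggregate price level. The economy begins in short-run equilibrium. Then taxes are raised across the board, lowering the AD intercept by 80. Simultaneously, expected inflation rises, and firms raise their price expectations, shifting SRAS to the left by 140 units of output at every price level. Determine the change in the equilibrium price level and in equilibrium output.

Δp = +3, Δy = -116

After both shocks: AD is y = 5257 − 12p and SRAS is y = 1537 + 8p.
Setting them equal: 3720 = 20p, so p = 186.
y = 5257 − 12·186 = 3025.
Initially p = 183, y = 3141, so Δp = +3 and Δy = -116.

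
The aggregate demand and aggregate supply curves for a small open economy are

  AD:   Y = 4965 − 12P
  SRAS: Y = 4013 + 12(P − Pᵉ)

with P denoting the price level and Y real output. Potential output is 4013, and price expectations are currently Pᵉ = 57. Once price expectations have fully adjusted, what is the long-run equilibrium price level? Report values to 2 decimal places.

Long-run P = 79.33

Short run: with Pᵉ = 57, SRAS is Y = 3329 + 12P. Setting AD = SRAS gives 1636 = 24P, so P = 68.17 and Y = 4965 − 12P = 4147.00.
Output 4147.00 is above potential 4013, so over time expected prices rise and SRAS shifts left until Y returns to 4013.
Long run: Y = 4013 on the AD curve gives 4013 = 4965 − 12P, so P = 79.33.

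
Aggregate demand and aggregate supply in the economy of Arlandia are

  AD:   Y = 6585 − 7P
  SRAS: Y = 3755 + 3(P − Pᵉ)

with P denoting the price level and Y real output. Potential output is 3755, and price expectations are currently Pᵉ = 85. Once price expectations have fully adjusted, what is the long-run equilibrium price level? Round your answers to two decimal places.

Long-run P = 404.29

Short run: with Pᵉ = 85, SRAS is Y = 3500 + 3P. Setting AD = SRAS gives 3085 = 10P, so P = 308.50 and Y = 6585 − 7P = 4425.50.
Output 4425.50 is above potential 3755, so over time expected prices rise and SRAS shifts left until Y returns to 3755.
Long run: Y = 3755 on the AD curve gives 3755 = 6585 − 7P, so P = 404.29.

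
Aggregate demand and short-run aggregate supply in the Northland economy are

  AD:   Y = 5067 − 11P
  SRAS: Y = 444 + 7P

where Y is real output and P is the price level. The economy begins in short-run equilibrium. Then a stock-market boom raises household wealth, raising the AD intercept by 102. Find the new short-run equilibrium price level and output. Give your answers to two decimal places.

This is a positive demand shock: AD shifts right.
New AD: Y = 5169 − 11P.
Set AD = SRAS: 5169 − 11P = 444 + 7P, so 4725 = 18P and P = 262.50.
Substituting into AD, Y = 2281.50.

P = 262.50, Y = 2281.50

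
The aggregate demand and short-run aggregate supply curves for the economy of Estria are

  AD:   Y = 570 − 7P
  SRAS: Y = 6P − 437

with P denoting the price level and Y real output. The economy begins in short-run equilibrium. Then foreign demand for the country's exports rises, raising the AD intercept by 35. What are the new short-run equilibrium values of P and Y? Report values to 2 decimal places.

P = 80.15, Y = 43.92

This is a positive demand shock: AD shifts right.
New AD: Y = 605 − 7P.
Set AD = SRAS: 605 − 7P = 6P − 437, so 1042 = 13P and P = 80.15.
Substituting into AD, Y = 43.92.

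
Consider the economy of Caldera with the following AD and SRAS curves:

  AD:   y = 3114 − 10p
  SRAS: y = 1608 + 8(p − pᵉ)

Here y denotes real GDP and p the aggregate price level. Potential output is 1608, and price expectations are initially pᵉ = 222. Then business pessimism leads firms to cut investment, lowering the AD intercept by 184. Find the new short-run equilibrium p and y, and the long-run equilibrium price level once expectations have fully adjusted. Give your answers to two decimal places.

AD shifts left: new AD is y = 2930 − 10p. With pᵉ = 222, SRAS is y = 8p − 168.
Short run: 2930 − 10p = 8p − 168 gives 3098 = 18p, so p = 172.11 and y = 2930 − 10p = 1208.89.
y = 1208.89 is below potential 1608; expectations adjust and SRAS shifts right until y = 1608.
Long run: on the new AD curve, 1608 = 2930 − 10p gives p = 132.20.

Short run: p = 172.11, y = 1208.89. Long run: p = 132.20.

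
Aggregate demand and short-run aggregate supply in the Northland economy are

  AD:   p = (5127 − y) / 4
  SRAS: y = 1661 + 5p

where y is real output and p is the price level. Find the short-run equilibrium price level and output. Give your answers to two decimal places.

p = 385.11, y = 3586.56

Rearrange AD to y = 5127 − 4p.
Set AD = SRAS: 5127 − 4p = 1661 + 5p, so 3466 = 9p and p = 385.11.
Substituting into AD, y = 5127 − 4p = 3586.56.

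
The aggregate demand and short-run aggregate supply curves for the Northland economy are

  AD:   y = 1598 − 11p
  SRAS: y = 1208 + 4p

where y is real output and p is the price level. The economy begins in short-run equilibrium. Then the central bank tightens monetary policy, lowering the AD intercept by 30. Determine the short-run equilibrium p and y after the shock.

This is a negative demand shock: AD shifts left.
New AD: y = 1568 − 11p.
Set AD = SRAS: 1568 − 11p = 1208 + 4p, so 360 = 15p and p = 24.
y = 1568 − 11·24 = 1304.

p = 24, y = 1304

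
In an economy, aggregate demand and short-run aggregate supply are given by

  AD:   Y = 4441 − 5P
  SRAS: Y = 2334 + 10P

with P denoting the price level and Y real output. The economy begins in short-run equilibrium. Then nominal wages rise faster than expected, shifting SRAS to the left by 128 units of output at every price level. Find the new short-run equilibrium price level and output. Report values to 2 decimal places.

P = 149.00, Y = 3696.00

This is a negative supply shock: SRAS shifts left.
New SRAS: Y = 2206 + 10P.
Set AD = SRAS: 4441 − 5P = 2206 + 10P, so 2235 = 15P and P = 149.00.
Substituting into AD, Y = 3696.00.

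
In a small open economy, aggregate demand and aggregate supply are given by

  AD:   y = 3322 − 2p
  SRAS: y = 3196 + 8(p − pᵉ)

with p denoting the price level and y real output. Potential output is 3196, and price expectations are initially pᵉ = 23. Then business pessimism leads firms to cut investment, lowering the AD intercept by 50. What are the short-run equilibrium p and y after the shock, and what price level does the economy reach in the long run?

Short run: p = 26, y = 3220. Long run: p = 38.

AD shifts left: new AD is y = 3272 − 2p. With pᵉ = 23, SRAS is y = 3012 + 8p.
Short run: 3272 − 2p = 3012 + 8p gives 260 = 10p, so p = 26 and y = 3272 − 2·26 = 3220.
y = 3220 is above potential 3196; expectations adjust and SRAS shifts left until y = 3196.
Long run: on the new AD curve, 3196 = 3272 − 2p gives p = 38.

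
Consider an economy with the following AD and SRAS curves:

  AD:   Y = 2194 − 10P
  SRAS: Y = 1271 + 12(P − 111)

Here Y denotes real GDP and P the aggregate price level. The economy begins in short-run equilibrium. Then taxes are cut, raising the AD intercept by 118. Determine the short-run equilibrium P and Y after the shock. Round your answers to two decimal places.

P = 107.86, Y = 1233.36

This is a positive demand shock: AD shifts right.
New AD: Y = 2312 − 10P.
SRAS can be written Y = 12P − 61.
Set AD = SRAS: 2312 − 10P = 12P − 61, so 2373 = 22P and P = 107.86.
Substituting into AD, Y = 1233.36.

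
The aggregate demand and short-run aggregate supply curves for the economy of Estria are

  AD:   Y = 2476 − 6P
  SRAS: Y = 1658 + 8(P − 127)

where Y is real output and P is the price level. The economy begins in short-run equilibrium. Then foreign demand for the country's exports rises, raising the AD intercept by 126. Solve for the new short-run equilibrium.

P = 140, Y = 1762

This is a positive demand shock: AD shifts right.
New AD: Y = 2602 − 6P.
SRAS can be written Y = 642 + 8P.
Set AD = SRAS: 2602 − 6P = 642 + 8P, so 1960 = 14P and P = 140.
Y = 2602 − 6·140 = 1762.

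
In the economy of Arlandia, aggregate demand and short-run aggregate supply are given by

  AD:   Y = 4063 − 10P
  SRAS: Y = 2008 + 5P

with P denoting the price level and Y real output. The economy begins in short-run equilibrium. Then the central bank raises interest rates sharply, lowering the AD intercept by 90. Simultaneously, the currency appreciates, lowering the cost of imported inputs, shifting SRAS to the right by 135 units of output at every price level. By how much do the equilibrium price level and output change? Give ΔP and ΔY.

After both shocks: AD is Y = 3973 − 10P and SRAS is Y = 2143 + 5P.
Setting them equal: 1830 = 15P, so P = 122.
Y = 3973 − 10·122 = 2753.
Initially P = 137, Y = 2693, so ΔP = -15 and ΔY = +60.

ΔP = -15, ΔY = +60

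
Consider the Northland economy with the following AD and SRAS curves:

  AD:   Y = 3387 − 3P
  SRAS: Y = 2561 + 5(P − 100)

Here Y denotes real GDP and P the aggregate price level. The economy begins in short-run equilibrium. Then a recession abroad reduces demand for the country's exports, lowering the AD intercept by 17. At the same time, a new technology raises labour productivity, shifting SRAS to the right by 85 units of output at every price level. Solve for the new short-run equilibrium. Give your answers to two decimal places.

P = 153.00, Y = 2911.00

After both shocks: AD is Y = 3370 − 3P and SRAS is Y = 2146 + 5P.
Setting them equal: 1224 = 8P, so P = 153.00.
Substituting into AD, Y = 2911.00.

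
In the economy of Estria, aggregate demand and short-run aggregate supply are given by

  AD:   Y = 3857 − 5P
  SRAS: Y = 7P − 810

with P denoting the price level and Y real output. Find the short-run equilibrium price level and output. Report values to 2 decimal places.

P = 388.92, Y = 1912.42

Set AD = SRAS: 3857 − 5P = 7P − 810, so 4667 = 12P and P = 388.92.
Substituting into AD, Y = 3857 − 5P = 1912.42.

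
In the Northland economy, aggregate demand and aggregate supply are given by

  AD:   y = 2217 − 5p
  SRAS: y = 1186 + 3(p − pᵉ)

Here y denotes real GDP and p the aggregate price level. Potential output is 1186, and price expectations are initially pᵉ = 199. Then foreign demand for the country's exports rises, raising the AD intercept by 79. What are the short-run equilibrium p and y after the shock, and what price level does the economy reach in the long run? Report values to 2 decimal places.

AD shifts right: new AD is y = 2296 − 5p. With pᵉ = 199, SRAS is y = 589 + 3p.
Short run: 2296 − 5p = 589 + 3p gives 1707 = 8p, so p = 213.38 and y = 2296 − 5p = 1229.13.
y = 1229.13 is above potential 1186; expectations adjust and SRAS shifts left until y = 1186.
Long run: on the new AD curve, 1186 = 2296 − 5p gives p = 222.00.

Short run: p = 213.38, y = 1229.13. Long run: p = 222.00.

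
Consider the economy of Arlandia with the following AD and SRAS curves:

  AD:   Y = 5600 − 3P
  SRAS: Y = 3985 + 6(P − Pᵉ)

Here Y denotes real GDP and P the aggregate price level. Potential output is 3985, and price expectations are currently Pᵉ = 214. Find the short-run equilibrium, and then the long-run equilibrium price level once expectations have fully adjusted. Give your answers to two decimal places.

Short run: P = 322.11, Y = 4633.67. Long run: P = 538.33.

Short run: with Pᵉ = 214, SRAS is Y = 2701 + 6P. Setting AD = SRAS gives 2899 = 9P, so P = 322.11 and Y = 5600 − 3P = 4633.67.
Output 4633.67 is above potential 3985, so over time expected prices rise and SRAS shifts left until Y returns to 3985.
Long run: Y = 3985 on the AD curve gives 3985 = 5600 − 3P, so P = 538.33.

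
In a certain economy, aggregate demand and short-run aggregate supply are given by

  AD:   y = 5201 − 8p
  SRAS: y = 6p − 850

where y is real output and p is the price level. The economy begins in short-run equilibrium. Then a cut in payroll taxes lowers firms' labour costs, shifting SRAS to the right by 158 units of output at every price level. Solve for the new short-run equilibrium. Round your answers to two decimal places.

p = 420.93, y = 1833.57

This is a positive supply shock: SRAS shifts right.
New SRAS: y = 6p − 692.
Set AD = SRAS: 5201 − 8p = 6p − 692, so 5893 = 14p and p = 420.93.
Substituting into AD, y = 1833.57.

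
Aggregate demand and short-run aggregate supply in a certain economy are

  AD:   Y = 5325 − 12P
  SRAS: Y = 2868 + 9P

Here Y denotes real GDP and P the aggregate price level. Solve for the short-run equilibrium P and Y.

Set AD = SRAS: 5325 − 12P = 2868 + 9P, so 2457 = 21P and P = 117.
Then Y = 5325 − 12·117 = 3921.

P = 117, Y = 3921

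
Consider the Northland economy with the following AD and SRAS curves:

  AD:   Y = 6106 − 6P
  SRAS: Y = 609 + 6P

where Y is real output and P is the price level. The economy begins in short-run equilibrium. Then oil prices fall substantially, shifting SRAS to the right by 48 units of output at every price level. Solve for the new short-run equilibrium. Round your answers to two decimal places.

P = 454.08, Y = 3381.50

This is a positive supply shock: SRAS shifts right.
New SRAS: Y = 657 + 6P.
Set AD = SRAS: 6106 − 6P = 657 + 6P, so 5449 = 12P and P = 454.08.
Substituting into AD, Y = 3381.50.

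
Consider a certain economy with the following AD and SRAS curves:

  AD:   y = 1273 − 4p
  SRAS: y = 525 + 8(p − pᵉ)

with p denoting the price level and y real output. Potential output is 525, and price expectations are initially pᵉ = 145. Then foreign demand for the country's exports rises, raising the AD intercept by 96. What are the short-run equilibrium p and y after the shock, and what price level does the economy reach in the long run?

AD shifts right: new AD is y = 1369 − 4p. With pᵉ = 145, SRAS is y = 8p − 635.
Short run: 1369 − 4p = 8p − 635 gives 2004 = 12p, so p = 167 and y = 1369 − 4·167 = 701.
y = 701 is above potential 525; expectations adjust and SRAS shifts left until y = 525.
Long run: on the new AD curve, 525 = 1369 − 4p gives p = 211.

Short run: p = 167, y = 701. Long run: p = 211.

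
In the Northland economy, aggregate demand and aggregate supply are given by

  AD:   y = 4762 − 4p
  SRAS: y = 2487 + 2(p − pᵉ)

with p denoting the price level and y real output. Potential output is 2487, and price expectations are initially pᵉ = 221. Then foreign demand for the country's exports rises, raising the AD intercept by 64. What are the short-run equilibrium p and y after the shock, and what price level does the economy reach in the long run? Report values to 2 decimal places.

Short run: p = 463.50, y = 2972.00. Long run: p = 584.75.

AD shifts right: new AD is y = 4826 − 4p. With pᵉ = 221, SRAS is y = 2045 + 2p.
Short run: 4826 − 4p = 2045 + 2p gives 2781 = 6p, so p = 463.50 and y = 4826 − 4p = 2972.00.
y = 2972.00 is above potential 2487; expectations adjust and SRAS shifts left until y = 2487.
Long run: on the new AD curve, 2487 = 4826 − 4p gives p = 584.75.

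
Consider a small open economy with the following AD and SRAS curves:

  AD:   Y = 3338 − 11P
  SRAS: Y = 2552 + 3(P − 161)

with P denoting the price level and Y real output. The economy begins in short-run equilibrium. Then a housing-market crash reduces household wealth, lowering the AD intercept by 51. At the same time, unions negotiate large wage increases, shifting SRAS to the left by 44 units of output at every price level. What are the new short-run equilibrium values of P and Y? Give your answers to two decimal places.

After both shocks: AD is Y = 3287 − 11P and SRAS is Y = 2025 + 3P.
Setting them equal: 1262 = 14P, so P = 90.14.
Substituting into AD, Y = 2295.43.

P = 90.14, Y = 2295.43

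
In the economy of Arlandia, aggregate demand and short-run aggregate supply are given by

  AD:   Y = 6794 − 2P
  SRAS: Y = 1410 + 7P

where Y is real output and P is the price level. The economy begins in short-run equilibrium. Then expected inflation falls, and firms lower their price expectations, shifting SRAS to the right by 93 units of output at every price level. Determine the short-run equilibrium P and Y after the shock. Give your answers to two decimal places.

This is a positive supply shock: SRAS shifts right.
New SRAS: Y = 1503 + 7P.
Set AD = SRAS: 6794 − 2P = 1503 + 7P, so 5291 = 9P and P = 587.89.
Substituting into AD, Y = 5618.22.

P = 587.89, Y = 5618.22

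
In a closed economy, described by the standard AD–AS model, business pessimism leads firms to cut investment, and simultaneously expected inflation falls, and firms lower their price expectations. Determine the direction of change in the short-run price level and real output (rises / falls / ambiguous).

The first event is a negative demand shock: AD shifts left, which by itself pushes P down and Y down.
The second is a favourable supply shock: SRAS shifts right, which by itself pushes P down and Y up.
Both shocks push P down, so P falls. The two shocks push Y in opposite directions, so the effect on Y is ambiguous.

Price level: falls; output: ambiguous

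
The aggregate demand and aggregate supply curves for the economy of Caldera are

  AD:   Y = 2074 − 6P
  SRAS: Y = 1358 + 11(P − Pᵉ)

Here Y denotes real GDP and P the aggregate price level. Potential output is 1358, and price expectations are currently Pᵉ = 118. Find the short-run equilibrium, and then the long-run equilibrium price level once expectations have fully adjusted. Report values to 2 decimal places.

Short run: with Pᵉ = 118, SRAS is Y = 60 + 11P. Setting AD = SRAS gives 2014 = 17P, so P = 118.47 and Y = 2074 − 6P = 1363.18.
Output 1363.18 is above potential 1358, so over time expected prices rise and SRAS shifts left until Y returns to 1358.
Long run: Y = 1358 on the AD curve gives 1358 = 2074 − 6P, so P = 119.33.

Short run: P = 118.47, Y = 1363.18. Long run: P = 119.33.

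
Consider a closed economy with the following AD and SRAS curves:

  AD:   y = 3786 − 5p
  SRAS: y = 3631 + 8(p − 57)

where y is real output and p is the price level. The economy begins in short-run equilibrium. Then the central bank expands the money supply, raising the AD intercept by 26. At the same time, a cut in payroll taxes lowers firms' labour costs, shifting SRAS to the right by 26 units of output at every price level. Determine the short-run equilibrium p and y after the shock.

p = 47, y = 3577

After both shocks: AD is y = 3812 − 5p and SRAS is y = 3201 + 8p.
Setting them equal: 611 = 13p, so p = 47.
y = 3812 − 5·47 = 3577.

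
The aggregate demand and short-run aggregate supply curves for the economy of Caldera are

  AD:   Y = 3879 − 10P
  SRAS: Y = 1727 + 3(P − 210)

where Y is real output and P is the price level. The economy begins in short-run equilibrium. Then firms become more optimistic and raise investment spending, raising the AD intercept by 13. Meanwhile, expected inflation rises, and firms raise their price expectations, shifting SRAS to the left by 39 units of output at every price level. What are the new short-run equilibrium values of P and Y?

After both shocks: AD is Y = 3892 − 10P and SRAS is Y = 1058 + 3P.
Setting them equal: 2834 = 13P, so P = 218.
Y = 3892 − 10·218 = 1712.

P = 218, Y = 1712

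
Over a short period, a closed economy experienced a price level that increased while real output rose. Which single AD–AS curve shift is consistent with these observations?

P rose and Y rose. An AD shift moves P and Y in the same direction; an SRAS shift moves them in opposite directions.
Here P and Y moved in the same direction, so the AD curve shifted.
Since Y rose, AD shifted right.

AD shifted right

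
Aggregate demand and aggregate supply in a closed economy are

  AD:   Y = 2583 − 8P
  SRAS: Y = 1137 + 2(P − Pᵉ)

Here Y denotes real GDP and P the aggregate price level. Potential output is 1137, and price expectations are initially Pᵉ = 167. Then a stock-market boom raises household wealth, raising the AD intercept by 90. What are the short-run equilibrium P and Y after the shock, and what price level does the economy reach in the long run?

AD shifts right: new AD is Y = 2673 − 8P. With Pᵉ = 167, SRAS is Y = 803 + 2P.
Short run: 2673 − 8P = 803 + 2P gives 1870 = 10P, so P = 187 and Y = 2673 − 8·187 = 1177.
Y = 1177 is above potential 1137; expectations adjust and SRAS shifts left until Y = 1137.
Long run: on the new AD curve, 1137 = 2673 − 8P gives P = 192.

Short run: P = 187, Y = 1177. Long run: P = 192.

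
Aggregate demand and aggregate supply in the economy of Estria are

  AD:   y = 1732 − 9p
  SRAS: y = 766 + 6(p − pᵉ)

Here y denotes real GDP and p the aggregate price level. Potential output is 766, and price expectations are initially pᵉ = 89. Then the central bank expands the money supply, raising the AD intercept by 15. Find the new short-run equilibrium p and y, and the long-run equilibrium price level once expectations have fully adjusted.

AD shifts right: new AD is y = 1747 − 9p. With pᵉ = 89, SRAS is y = 232 + 6p.
Short run: 1747 − 9p = 232 + 6p gives 1515 = 15p, so p = 101 and y = 1747 − 9·101 = 838.
y = 838 is above potential 766; expectations adjust and SRAS shifts left until y = 766.
Long run: on the new AD curve, 766 = 1747 − 9p gives p = 109.

Short run: p = 101, y = 838. Long run: p = 109.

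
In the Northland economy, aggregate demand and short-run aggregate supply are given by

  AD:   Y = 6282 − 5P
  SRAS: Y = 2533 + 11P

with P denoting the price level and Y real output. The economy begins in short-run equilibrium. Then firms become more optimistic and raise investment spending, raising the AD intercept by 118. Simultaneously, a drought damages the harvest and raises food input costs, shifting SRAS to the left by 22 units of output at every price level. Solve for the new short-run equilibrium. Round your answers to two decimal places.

P = 243.06, Y = 5184.69

After both shocks: AD is Y = 6400 − 5P and SRAS is Y = 2511 + 11P.
Setting them equal: 3889 = 16P, so P = 243.06.
Substituting into AD, Y = 5184.69.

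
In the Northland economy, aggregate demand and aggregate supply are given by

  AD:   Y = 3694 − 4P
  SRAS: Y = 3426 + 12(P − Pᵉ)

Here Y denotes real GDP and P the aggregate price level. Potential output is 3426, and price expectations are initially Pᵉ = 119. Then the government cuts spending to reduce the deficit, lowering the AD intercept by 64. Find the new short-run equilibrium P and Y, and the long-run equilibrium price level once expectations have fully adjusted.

AD shifts left: new AD is Y = 3630 − 4P. With Pᵉ = 119, SRAS is Y = 1998 + 12P.
Short run: 3630 − 4P = 1998 + 12P gives 1632 = 16P, so P = 102 and Y = 3630 − 4·102 = 3222.
Y = 3222 is below potential 3426; expectations adjust and SRAS shifts right until Y = 3426.
Long run: on the new AD curve, 3426 = 3630 − 4P gives P = 51.

Short run: P = 102, Y = 3222. Long run: P = 51.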